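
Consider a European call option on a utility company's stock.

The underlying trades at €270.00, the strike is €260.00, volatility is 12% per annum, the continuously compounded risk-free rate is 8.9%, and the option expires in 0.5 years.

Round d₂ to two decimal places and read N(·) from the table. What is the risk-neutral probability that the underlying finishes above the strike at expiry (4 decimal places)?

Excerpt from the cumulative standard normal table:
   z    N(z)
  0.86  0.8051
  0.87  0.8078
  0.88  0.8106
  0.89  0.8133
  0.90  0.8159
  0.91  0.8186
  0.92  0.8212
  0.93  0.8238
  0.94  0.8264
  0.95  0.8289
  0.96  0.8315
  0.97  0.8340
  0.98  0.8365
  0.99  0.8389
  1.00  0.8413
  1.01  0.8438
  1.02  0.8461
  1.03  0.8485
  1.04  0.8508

0.8238

σ√T = 0.12 × 0.7071 = 0.0849
d₁ = [ln(270/260) + (0.089 + ½·0.12²)·0.5] / (σ√T) = (0.0377 + 0.0481) / 0.0849 = 1.0116 ≈ 1.01
d₂ = 1.0116 − 0.0849 = 0.9268 ≈ 0.93
Pr(exercise) under Q = N(d₂) = 0.8238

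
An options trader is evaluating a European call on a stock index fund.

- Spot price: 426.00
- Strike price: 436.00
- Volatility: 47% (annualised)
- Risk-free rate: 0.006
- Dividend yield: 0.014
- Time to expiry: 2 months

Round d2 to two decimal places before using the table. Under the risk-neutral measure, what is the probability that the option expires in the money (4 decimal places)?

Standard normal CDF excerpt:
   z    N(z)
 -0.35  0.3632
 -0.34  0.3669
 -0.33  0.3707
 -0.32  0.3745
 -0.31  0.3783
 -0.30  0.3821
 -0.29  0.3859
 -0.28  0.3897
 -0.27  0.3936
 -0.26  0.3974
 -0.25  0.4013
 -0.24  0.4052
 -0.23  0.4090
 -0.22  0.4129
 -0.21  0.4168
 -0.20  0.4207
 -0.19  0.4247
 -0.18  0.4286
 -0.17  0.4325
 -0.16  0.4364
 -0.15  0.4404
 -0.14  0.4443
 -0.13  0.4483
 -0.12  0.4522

0.4129

T = 0.1667;  σ√T = 0.1919
d₁ = [ln(426/436) + (0.006 − 0.014 + 0.47²/2)·0.1667] / 0.1919 = [-0.0232 + 0.0171] / 0.1919 = -0.0319 → -0.03
d₂ = d₁ − σ√T = -0.0319 − 0.1919 = -0.2238 → -0.22
Pr(exercise) under Q = N(d₂) = 0.4129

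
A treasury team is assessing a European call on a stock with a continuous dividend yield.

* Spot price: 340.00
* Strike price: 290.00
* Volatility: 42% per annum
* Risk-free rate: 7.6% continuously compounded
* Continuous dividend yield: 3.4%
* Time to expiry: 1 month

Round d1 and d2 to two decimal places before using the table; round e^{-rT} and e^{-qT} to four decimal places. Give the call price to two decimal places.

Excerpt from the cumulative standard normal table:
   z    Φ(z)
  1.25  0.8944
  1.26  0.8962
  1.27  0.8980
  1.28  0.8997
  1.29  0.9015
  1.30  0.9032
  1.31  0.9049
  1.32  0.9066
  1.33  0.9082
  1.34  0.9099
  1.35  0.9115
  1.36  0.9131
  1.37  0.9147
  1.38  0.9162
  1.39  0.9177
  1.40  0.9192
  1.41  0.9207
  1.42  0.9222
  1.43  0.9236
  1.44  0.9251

σ√T = 0.42 × 0.2887 = 0.1212
d₁ = [ln(340/290) + (0.076 − 0.034 + ½·0.42²)·0.08333] / (σ√T) = (0.1591 + 0.0108) / 0.1212 = 1.4014 ≈ 1.40
d₂ = 1.4014 − 0.1212 = 1.2802 ≈ 1.28
e^(−qT) = e^(−0.034·0.08333) = 0.9972;  e^(−rT) = e^(−0.076·0.08333) = 0.9937
N(d₁) = N(1.40) = 0.9192;  N(d₂) = N(1.28) = 0.8997
C = 340·0.9972·0.9192 − 290·0.9937·0.8997 = 311.6529 − 259.2692 = 52.3837

52.38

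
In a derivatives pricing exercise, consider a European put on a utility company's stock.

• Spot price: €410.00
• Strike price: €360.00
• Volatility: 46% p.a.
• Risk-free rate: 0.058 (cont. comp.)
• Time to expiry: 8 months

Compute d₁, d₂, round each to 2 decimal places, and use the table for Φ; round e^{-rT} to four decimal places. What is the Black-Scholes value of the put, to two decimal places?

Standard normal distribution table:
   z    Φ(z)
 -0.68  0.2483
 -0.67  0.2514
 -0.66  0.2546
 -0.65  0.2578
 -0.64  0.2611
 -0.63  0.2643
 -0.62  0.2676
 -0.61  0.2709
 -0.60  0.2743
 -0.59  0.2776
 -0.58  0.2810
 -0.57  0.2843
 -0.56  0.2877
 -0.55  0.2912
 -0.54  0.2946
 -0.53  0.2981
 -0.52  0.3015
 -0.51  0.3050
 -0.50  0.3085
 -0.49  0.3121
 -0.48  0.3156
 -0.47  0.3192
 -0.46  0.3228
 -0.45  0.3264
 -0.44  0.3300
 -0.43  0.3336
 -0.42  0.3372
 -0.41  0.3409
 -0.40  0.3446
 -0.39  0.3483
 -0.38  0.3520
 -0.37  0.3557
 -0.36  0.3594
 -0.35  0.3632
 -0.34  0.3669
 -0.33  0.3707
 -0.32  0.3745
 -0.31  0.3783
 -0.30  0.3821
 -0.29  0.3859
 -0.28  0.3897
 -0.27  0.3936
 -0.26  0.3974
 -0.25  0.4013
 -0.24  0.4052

T = 0.6667;  σ√T = 0.3756
d₁ = [ln(410/360) + (0.058 + ½·0.46²)·0.6667] / (σ√T) = (0.1301 + 0.1092) / 0.3756 = 0.6370 ⇒ 0.64
d₂ = 0.6370 − 0.3756 = 0.2614 ⇒ 0.26
exp(−rT) = exp(−0.058·0.6667) = 0.9621
P = 360·0.9621·N(-0.26) − 410·N(-0.64) = 360·0.9621·0.3974 − 410·0.2611 = 137.6419 − 107.0510 = 30.5909

€30.59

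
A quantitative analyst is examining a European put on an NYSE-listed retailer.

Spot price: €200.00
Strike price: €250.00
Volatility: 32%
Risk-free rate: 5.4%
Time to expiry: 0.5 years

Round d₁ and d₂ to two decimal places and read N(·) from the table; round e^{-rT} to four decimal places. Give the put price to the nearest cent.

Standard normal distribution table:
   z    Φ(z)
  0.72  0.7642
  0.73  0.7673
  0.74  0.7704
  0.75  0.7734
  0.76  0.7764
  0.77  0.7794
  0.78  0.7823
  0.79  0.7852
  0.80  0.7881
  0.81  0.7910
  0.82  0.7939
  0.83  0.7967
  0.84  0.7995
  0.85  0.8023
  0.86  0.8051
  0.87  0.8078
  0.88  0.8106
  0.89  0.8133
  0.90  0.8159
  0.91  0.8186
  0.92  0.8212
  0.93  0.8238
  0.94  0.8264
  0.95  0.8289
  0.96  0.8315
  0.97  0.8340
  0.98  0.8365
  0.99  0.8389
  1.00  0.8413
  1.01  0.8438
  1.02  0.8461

€48.88

σ√T = 0.32·√0.5 = 0.2263
ln(S/K) + (r + σ²/2)T = ln(200/250) + (0.054 + 0.32²/2)·0.5 = -0.2231 + 0.0526 = -0.1705
d₁ = -0.1705 / 0.2263 = -0.7537 ≈ -0.75
d₂ = d₁ − σ√T = -0.7537 − 0.2263 = -0.9800 ≈ -0.98
e^(−rT) = e^(−0.054·0.5) = 0.9734
P = 250·0.9734·N(0.98) − 200·N(0.75) = 250·0.9734·0.8365 − 200·0.7734 = 203.5623 − 154.6800 = 48.8823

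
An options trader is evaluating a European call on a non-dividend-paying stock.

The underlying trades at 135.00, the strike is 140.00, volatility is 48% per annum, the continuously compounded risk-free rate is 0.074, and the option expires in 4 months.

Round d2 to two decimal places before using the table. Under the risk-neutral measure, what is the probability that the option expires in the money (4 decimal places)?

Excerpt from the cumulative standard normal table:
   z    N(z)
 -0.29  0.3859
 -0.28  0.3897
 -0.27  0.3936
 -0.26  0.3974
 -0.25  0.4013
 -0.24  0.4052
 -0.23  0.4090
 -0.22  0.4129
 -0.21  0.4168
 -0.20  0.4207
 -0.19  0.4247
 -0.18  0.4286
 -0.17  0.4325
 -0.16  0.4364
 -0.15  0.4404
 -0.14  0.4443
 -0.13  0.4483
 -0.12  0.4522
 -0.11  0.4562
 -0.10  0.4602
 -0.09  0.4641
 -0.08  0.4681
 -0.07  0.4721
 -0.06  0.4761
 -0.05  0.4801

T = 0.3333;  σ√T = 0.2771
d₁ = [ln(135/140) + (0.074 + 0.48²/2)·0.3333] / 0.2771 = [-0.0364 + 0.0631] / 0.2771 = 0.0963 → 0.10
d₂ = d₁ − σ√T = 0.0963 − 0.2771 = -0.1808 → -0.18
Pr(exercise) under Q = N(d₂) = 0.4286

0.4286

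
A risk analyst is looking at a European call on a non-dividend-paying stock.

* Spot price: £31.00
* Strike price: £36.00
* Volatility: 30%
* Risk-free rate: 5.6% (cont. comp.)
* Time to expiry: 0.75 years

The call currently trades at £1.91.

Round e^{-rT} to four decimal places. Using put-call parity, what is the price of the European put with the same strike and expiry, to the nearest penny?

£5.43

exp(−rT) = exp(−0.056·0.75) = 0.9589
Put-call parity: C − P = S − K·e^(−rT) = 31 − 36·0.9589 = 31 − 34.5204 = -3.5204
P = C − (C − P) = 1.91 − (-3.5204) = 5.4304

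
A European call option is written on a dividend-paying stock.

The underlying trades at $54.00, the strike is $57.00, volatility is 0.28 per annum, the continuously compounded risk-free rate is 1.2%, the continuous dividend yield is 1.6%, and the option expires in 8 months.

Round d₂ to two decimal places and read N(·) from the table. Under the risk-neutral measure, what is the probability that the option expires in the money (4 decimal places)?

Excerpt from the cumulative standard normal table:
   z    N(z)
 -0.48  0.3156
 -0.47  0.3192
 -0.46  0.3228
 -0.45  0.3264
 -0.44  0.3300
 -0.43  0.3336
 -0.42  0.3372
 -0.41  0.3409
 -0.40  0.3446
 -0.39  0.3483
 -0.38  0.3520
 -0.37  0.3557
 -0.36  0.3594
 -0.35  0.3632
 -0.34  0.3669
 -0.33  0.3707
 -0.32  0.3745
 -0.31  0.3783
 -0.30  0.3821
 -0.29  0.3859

σ√T = 0.28·√0.6667 = 0.2286
ln(S/K) + (r − q + σ²/2)T = ln(54/57) + (0.012 − 0.016 + 0.28²/2)·0.6667 = -0.0541 + 0.0235 = -0.0306
d₁ = -0.0306 / 0.2286 = -0.1338 which rounds to -0.13
d₂ = d₁ − σ√T = -0.1338 − 0.2286 = -0.3625 which rounds to -0.36
Risk-neutral Pr[S_T > K] = N(d₂) = N(-0.36) = 0.3594

0.3594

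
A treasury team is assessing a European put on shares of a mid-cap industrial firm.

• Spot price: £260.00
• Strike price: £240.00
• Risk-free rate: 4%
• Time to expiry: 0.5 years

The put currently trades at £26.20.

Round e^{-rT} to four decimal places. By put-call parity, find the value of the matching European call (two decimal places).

exp(−rT) = exp(−0.04·0.5) = 0.9802
Put-call parity: C − P = S − K·e^(−rT) = 260 − 240·0.9802 = 260 − 235.2480 = 24.7520
C = P + (C − P) = 26.20 + (24.7520) = 50.9520

£50.95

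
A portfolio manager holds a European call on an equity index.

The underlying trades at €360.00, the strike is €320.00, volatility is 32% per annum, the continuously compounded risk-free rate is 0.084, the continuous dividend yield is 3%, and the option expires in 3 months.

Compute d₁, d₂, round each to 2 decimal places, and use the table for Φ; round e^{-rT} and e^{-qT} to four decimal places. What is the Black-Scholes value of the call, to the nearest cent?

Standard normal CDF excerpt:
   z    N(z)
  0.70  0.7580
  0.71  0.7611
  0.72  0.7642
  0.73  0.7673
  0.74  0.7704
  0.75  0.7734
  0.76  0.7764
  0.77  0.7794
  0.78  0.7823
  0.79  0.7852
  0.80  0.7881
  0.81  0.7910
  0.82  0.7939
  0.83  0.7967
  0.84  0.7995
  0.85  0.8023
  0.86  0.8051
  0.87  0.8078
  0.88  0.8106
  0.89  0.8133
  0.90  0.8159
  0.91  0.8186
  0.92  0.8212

€50.12

σ√T = 0.32·√0.25 = 0.1600
ln(S/K) + (r − q + σ²/2)T = ln(360/320) + (0.084 − 0.03 + 0.32²/2)·0.25 = 0.1178 + 0.0263 = 0.1441
d₁ = 0.1441 / 0.1600 = 0.9005 which rounds to 0.90
d₂ = d₁ − σ√T = 0.9005 − 0.1600 = 0.7405 which rounds to 0.74
exp(−qT) = exp(−0.03·0.25) = 0.9925;  exp(−rT) = exp(−0.084·0.25) = 0.9792
N(d₁) = N(0.90) = 0.8159;  N(d₂) = N(0.74) = 0.7704
C = 360·0.9925·0.8159 − 320·0.9792·0.7704 = 291.5211 − 241.4002 = 50.1209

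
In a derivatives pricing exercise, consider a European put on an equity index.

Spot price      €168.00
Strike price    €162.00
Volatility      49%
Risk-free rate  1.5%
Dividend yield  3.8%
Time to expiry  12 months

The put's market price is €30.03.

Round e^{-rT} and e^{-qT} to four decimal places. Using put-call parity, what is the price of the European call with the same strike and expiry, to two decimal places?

exp(−qT) = exp(−0.038·1) = 0.9627;  exp(−rT) = exp(−0.015·1) = 0.9851
Put-call parity: C − P = S·e^(−qT) − K·e^(−rT) = 168·0.9627 − 162·0.9851 = 161.7336 − 159.5862 = 2.1474
C = P + (C − P) = 30.03 + (2.1474) = 32.1774

€32.18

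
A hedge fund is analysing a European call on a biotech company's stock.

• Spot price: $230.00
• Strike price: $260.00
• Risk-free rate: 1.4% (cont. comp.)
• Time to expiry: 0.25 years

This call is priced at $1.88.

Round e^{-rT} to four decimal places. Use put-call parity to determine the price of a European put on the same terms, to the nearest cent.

$30.97

exp(−rT) = exp(−0.014·0.25) = 0.9965
Put-call parity: C − P = S − K·e^(−rT) = 230 − 260·0.9965 = 230 − 259.0900 = -29.0900
P = C − (C − P) = 1.88 − (-29.0900) = 30.9700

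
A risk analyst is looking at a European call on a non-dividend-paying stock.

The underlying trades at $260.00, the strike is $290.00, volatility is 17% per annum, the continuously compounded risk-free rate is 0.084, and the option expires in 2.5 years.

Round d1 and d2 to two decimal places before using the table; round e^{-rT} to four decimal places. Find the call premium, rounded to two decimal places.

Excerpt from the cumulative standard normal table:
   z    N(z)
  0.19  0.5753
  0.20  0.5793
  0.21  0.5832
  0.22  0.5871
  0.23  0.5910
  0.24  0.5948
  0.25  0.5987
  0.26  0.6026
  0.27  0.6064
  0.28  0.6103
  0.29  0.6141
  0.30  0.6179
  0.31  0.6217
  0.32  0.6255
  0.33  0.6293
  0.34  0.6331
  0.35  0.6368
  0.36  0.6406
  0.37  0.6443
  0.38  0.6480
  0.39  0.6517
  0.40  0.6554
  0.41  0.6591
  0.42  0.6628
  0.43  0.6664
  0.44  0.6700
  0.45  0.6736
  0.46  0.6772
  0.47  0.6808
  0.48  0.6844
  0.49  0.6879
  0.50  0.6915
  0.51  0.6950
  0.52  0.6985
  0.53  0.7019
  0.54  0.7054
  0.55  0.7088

σ√T = 0.17·√2.5 = 0.2688
d₁ = [ln(260/290) + (0.084 + 0.17²/2)·2.5] / 0.2688 = [-0.1092 + 0.2461] / 0.2688 = 0.5094 ≈ 0.51
d₂ = d₁ − σ√T = 0.5094 − 0.2688 = 0.2406 ≈ 0.24
exp(−rT) = exp(−0.084·2.5) = 0.8106
N(d₁) = N(0.51) = 0.6950;  N(d₂) = N(0.24) = 0.5948
C = 260·0.6950 − 290·0.8106·0.5948 = 180.7000 − 139.8220 = 40.8780

$40.88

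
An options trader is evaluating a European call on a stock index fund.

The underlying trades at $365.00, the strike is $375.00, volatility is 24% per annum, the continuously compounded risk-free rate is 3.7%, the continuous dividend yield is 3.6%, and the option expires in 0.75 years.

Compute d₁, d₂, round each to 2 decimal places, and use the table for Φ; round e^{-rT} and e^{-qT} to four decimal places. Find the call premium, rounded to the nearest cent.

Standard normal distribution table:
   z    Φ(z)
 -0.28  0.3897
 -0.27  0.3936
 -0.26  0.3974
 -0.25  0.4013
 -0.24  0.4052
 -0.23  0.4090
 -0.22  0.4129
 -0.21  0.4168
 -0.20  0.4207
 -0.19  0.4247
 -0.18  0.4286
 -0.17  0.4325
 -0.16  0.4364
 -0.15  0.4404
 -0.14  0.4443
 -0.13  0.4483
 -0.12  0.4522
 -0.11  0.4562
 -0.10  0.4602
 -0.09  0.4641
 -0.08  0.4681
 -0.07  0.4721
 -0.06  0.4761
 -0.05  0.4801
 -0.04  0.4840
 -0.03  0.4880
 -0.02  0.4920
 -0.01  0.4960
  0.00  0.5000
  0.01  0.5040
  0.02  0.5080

$25.63

T = 0.75;  σ√T = 0.2078
d₁ = [ln(365/375) + (0.037 − 0.036 + 0.24²/2)·0.75] / 0.2078 = [-0.0270 + 0.0224] / 0.2078 = -0.0225 ≈ -0.02
d₂ = d₁ − σ√T = -0.0225 − 0.2078 = -0.2304 ≈ -0.23
e^(−qT) = e^(−0.036·0.75) = 0.9734;  e^(−rT) = e^(−0.037·0.75) = 0.9726
N(d₁) = N(-0.02) = 0.4920;  N(d₂) = N(-0.23) = 0.4090
C = 365·0.9734·0.4920 − 375·0.9726·0.4090 = 174.8032 − 149.1725 = 25.6306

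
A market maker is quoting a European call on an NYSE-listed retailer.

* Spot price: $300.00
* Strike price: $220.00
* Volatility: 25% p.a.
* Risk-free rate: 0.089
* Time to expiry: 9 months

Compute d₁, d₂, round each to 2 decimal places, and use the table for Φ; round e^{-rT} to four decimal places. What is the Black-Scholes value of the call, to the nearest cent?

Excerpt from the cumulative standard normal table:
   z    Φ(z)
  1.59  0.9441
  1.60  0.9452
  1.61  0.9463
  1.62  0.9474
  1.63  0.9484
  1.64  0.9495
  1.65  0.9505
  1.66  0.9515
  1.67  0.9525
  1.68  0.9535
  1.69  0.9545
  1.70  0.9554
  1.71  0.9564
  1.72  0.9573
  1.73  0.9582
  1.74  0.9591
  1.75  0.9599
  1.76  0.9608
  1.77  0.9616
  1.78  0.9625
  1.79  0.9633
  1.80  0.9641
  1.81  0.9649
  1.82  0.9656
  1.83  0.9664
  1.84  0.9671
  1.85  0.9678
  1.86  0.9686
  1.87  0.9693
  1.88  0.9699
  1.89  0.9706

$95.17

σ√T = 0.25·√0.75 = 0.2165
d₁ = [ln(300/220) + (0.089 + ½·0.25²)·0.75] / (σ√T) = (0.3102 + 0.0902) / 0.2165 = 1.8491 ≈ 1.85
d₂ = 1.8491 − 0.2165 = 1.6326 ≈ 1.63
exp(−rT) = exp(−0.089·0.75) = 0.9354
N(d₁) = N(1.85) = 0.9678;  N(d₂) = N(1.63) = 0.9484
C = 300·0.9678 − 220·0.9354·0.9484 = 290.3400 − 195.1693 = 95.1707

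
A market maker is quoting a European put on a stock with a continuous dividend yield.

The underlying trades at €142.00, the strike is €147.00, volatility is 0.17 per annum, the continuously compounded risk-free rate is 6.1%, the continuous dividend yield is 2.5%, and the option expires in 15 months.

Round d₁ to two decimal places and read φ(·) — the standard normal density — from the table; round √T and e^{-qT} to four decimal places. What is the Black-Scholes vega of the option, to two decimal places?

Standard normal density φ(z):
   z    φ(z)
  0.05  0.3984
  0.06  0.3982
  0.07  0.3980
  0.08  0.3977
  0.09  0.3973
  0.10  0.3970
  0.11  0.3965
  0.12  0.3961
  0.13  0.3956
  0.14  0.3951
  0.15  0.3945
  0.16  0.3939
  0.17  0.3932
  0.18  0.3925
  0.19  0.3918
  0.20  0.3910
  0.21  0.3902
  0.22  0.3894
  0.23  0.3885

60.70

σ√T = 0.17 × 1.1180 = 0.1901
ln(S/K) + (r − q + σ²/2)T = ln(142/147) + (0.061 − 0.025 + 0.17²/2)·1.25 = -0.0346 + 0.0631 = 0.0285
d₁ = 0.0285 / 0.1901 = 0.1497 which rounds to 0.15
√T = √1.25 = 1.1180
φ(d₁) = φ(0.15) = 0.3945
e^(−qT) = e^(−0.025·1.25) = 0.9692
vega = S·e^(−qT)·φ(d₁)·√T = 142·0.9692·0.3945·1.1180 = 60.7003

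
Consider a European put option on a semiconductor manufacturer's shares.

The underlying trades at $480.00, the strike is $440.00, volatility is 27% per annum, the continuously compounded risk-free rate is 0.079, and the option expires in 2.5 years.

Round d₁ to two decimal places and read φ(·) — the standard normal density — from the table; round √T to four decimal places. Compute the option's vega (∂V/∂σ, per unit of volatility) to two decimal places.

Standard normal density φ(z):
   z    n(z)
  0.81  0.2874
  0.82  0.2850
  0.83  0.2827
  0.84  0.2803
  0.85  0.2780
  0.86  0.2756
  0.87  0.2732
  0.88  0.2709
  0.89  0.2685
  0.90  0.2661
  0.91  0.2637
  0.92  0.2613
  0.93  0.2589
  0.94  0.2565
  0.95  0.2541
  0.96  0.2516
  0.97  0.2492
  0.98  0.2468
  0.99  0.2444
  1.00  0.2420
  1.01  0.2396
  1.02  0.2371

T = 2.5;  σ√T = 0.4269
ln(S/K) + (r + σ²/2)T = ln(480/440) + (0.079 + 0.27²/2)·2.5 = 0.0870 + 0.2886 = 0.3756
d₁ = 0.3756 / 0.4269 = 0.8799 ≈ 0.88
√T = √2.5 = 1.5811
φ(d₁) = φ(0.88) = 0.2709
vega = S·φ(d₁)·√T = 480·0.2709·1.5811 = 205.5936

205.59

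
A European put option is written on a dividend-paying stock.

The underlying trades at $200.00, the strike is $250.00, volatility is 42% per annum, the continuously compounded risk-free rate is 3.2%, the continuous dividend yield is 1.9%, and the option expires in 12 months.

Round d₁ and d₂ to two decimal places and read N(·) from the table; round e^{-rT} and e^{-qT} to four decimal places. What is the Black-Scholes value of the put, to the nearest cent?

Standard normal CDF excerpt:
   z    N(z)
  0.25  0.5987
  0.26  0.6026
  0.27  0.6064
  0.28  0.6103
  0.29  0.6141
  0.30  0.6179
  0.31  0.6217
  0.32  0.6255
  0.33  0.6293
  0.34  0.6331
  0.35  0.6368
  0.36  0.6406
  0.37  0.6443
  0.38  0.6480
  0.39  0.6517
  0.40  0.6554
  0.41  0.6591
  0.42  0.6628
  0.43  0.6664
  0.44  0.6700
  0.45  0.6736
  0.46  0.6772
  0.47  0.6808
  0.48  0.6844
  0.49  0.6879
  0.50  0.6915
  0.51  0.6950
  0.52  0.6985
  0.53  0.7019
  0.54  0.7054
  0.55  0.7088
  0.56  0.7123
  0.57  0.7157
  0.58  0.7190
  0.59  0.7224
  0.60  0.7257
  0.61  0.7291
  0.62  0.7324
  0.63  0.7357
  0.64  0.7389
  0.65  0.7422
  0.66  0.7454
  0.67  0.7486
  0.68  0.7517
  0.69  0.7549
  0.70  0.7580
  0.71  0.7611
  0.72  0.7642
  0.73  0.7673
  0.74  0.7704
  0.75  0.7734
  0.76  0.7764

$63.77

σ√T = 0.42·√1 = 0.4200
d₁ = [ln(200/250) + (0.032 − 0.019 + 0.42²/2)·1] / 0.4200 = [-0.2231 + 0.1012] / 0.4200 = -0.2903 which rounds to -0.29
d₂ = d₁ − σ√T = -0.2903 − 0.4200 = -0.7103 which rounds to -0.71
e^(−qT) = e^(−0.019·1) = 0.9812;  e^(−rT) = e^(−0.032·1) = 0.9685
P = 250·0.9685·N(0.71) − 200·0.9812·N(0.29) = 250·0.9685·0.7611 − 200·0.9812·0.6141 = 184.2813 − 120.5110 = 63.7704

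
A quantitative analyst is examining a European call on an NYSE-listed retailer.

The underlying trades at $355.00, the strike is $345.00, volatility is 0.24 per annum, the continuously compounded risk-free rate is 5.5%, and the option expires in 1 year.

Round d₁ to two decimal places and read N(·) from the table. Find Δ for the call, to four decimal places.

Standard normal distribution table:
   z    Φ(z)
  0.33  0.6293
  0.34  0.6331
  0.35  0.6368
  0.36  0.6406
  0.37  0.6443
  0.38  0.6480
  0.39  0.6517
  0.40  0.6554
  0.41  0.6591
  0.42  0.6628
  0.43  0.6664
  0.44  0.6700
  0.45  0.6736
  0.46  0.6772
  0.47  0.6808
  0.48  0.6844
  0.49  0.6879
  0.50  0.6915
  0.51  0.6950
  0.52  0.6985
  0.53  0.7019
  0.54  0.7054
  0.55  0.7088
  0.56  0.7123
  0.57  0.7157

0.6808

σ√T = 0.24 × 1.0000 = 0.2400
d₁ = [ln(355/345) + (0.055 + 0.24²/2)·1] / 0.2400 = [0.0286 + 0.0838] / 0.2400 = 0.4682 ⇒ 0.47
N(d₁) = N(0.47) = 0.6808
Δ_call = N(d₁) = 0.6808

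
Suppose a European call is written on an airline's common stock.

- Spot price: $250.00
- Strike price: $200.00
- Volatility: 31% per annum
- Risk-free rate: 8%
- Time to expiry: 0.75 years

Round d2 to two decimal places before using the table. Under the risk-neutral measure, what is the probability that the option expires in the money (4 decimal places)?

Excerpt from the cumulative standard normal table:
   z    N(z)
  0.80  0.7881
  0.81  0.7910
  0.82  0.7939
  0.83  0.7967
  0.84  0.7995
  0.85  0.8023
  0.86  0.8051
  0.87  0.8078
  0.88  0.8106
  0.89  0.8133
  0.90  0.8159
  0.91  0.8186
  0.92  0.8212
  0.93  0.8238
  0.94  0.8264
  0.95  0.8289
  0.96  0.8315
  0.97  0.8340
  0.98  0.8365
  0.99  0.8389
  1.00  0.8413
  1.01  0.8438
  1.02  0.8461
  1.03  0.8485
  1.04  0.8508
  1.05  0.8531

σ√T = 0.31·√0.75 = 0.2685
d₁ = [ln(250/200) + (0.08 + 0.31²/2)·0.75] / 0.2685 = [0.2231 + 0.0960] / 0.2685 = 1.1889 which rounds to 1.19
d₂ = d₁ − σ√T = 1.1889 − 0.2685 = 0.9204 which rounds to 0.92
Pr(exercise) under Q = N(d₂) = 0.8212

0.8212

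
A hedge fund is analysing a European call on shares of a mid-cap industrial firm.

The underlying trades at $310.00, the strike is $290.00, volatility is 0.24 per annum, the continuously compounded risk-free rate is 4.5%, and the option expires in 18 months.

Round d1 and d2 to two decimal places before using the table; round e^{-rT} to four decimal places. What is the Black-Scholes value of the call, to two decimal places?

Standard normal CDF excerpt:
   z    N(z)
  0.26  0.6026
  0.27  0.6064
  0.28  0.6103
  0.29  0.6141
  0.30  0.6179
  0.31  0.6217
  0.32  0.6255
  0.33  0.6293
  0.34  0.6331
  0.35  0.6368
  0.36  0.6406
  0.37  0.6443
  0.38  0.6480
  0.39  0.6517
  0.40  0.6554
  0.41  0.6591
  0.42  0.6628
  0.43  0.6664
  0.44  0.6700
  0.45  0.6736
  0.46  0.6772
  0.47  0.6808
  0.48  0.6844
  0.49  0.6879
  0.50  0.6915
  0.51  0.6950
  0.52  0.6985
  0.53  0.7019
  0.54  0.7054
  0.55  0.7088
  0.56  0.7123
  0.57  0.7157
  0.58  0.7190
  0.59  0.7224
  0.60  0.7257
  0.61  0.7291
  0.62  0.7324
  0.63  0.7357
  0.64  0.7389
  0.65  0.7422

σ√T = 0.24 × 1.2247 = 0.2939
ln(S/K) + (r + σ²/2)T = ln(310/290) + (0.045 + 0.24²/2)·1.5 = 0.0667 + 0.1107 = 0.1774
d₁ = 0.1774 / 0.2939 = 0.6035 ⇒ 0.60
d₂ = d₁ − σ√T = 0.6035 − 0.2939 = 0.3096 ⇒ 0.31
exp(−rT) = exp(−0.045·1.5) = 0.9347
C = 310·N(0.60) − 290·0.9347·N(0.31) = 310·0.7257 − 290·0.9347·0.6217 = 224.9670 − 168.5199 = 56.4471

$56.45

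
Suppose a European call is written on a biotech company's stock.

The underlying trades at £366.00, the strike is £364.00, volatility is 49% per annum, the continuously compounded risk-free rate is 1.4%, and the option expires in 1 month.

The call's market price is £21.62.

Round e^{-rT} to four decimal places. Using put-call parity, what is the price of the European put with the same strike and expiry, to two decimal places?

£19.18

e^(−rT) = e^(−0.014·0.08333) = 0.9988
Put-call parity: C − P = S − K·e^(−rT) = 366 − 364·0.9988 = 366 − 363.5632 = 2.4368
P = C − (C − P) = 21.62 − (2.4368) = 19.1832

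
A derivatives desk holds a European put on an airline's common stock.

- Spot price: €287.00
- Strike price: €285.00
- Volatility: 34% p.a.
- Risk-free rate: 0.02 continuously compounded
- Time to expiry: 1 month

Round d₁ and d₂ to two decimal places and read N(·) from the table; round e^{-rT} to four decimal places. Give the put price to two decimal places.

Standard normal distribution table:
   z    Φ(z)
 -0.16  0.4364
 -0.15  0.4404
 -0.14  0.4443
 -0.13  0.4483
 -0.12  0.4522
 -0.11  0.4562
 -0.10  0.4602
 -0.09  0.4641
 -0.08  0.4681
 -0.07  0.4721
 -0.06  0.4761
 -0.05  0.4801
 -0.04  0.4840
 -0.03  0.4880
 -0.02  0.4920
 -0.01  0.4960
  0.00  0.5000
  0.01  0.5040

€10.19

σ√T = 0.34 × 0.2887 = 0.0981
d₁ = [ln(287/285) + (0.02 + ½·0.34²)·0.08333] / (σ√T) = (0.0070 + 0.0065) / 0.0981 = 0.1373 ⇒ 0.14
d₂ = 0.1373 − 0.0981 = 0.0392 ⇒ 0.04
exp(−rT) = exp(−0.02·0.08333) = 0.9983
P = 285·0.9983·N(-0.04) − 287·N(-0.14) = 285·0.9983·0.4840 − 287·0.4443 = 137.7055 − 127.5141 = 10.1914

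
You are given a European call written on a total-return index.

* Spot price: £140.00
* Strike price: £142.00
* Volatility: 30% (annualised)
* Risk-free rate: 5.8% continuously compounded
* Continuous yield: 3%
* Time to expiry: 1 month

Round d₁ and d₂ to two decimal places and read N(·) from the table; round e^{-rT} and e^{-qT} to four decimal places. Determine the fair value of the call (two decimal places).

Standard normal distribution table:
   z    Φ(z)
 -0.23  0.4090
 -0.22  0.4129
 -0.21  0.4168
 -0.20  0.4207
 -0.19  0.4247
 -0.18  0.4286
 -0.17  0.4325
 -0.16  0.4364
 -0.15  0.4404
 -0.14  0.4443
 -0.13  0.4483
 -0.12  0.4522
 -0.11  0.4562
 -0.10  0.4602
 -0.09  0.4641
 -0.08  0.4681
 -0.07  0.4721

T = 0.08333;  σ√T = 0.0866
d₁ = [ln(140/142) + (0.058 − 0.03 + ½·0.3²)·0.08333] / (σ√T) = (-0.0142 + 0.0061) / 0.0866 = -0.0935 ⇒ -0.09
d₂ = -0.0935 − 0.0866 = -0.1801 ⇒ -0.18
e^(−qT) = e^(−0.03·0.08333) = 0.9975;  e^(−rT) = e^(−0.058·0.08333) = 0.9952
C = 140·0.9975·N(-0.09) − 142·0.9952·N(-0.18) = 140·0.9975·0.4641 − 142·0.9952·0.4286 = 64.8116 − 60.5691 = 4.2425

£4.24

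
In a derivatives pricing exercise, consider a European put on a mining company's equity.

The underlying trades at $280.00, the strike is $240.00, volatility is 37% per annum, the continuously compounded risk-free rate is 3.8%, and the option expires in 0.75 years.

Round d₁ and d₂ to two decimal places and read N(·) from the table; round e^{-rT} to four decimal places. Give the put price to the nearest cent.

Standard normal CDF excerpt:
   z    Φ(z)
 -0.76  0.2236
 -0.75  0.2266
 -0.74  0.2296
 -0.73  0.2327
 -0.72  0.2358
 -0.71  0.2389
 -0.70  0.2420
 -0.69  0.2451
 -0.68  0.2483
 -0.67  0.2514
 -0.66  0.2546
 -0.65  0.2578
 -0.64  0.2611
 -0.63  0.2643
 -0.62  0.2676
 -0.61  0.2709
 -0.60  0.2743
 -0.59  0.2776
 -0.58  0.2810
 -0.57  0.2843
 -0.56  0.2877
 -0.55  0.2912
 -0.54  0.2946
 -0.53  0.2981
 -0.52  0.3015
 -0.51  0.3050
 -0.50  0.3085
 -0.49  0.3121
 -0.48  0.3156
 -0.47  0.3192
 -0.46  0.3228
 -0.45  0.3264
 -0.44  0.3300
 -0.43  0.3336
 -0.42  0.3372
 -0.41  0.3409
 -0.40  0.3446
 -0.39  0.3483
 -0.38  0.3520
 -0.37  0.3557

$14.36

σ√T = 0.37·√0.75 = 0.3204
ln(S/K) + (r + σ²/2)T = ln(280/240) + (0.038 + 0.37²/2)·0.75 = 0.1542 + 0.0798 = 0.2340
d₁ = 0.2340 / 0.3204 = 0.7302 ≈ 0.73
d₂ = d₁ − σ√T = 0.7302 − 0.3204 = 0.4098 ≈ 0.41
exp(−rT) = exp(−0.038·0.75) = 0.9719
N(−d₂) = N(-0.41) = 0.3409;  N(−d₁) = N(-0.73) = 0.2327
P = 240·0.9719·0.3409 − 280·0.2327 = 79.5170 − 65.1560 = 14.3610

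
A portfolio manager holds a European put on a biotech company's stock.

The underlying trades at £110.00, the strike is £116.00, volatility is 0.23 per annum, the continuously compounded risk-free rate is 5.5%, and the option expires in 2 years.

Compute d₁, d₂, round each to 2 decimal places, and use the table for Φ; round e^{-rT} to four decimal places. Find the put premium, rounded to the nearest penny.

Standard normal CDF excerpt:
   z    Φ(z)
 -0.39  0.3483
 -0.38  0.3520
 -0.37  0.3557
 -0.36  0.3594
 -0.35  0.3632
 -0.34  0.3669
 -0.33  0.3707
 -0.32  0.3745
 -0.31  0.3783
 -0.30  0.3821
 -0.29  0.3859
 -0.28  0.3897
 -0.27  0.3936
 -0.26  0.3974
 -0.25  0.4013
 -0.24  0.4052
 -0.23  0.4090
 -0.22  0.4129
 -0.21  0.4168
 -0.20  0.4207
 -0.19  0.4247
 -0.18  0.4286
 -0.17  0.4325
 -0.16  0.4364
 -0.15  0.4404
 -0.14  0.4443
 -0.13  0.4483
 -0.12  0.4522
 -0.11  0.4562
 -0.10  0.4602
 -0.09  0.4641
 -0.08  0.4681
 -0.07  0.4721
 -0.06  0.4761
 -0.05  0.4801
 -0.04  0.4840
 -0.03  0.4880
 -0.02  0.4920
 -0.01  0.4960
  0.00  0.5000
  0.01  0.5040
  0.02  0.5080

σ√T = 0.23·√2 = 0.3253
ln(S/K) + (r + σ²/2)T = ln(110/116) + (0.055 + 0.23²/2)·2 = -0.0531 + 0.1629 = 0.1098
d₁ = 0.1098 / 0.3253 = 0.3375 ≈ 0.34
d₂ = d₁ − σ√T = 0.3375 − 0.3253 = 0.0123 ≈ 0.01
exp(−rT) = exp(−0.055·2) = 0.8958
N(−d₂) = N(-0.01) = 0.4960;  N(−d₁) = N(-0.34) = 0.3669
P = 116·0.8958·0.4960 − 110·0.3669 = 51.5407 − 40.3590 = 11.1817

£11.18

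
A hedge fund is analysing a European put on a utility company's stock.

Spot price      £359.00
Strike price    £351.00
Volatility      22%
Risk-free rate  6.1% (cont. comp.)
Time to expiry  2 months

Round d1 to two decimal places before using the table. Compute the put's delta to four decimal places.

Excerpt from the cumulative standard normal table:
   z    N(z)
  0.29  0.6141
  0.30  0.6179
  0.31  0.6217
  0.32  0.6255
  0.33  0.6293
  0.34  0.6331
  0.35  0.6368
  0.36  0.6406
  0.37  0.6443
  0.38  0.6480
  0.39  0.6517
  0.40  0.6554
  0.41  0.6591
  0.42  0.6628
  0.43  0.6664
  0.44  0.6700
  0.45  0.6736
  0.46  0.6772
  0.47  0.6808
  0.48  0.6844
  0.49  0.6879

-0.3409

σ√T = 0.22 × 0.4082 = 0.0898
d₁ = [ln(359/351) + (0.061 + 0.22²/2)·0.1667] / 0.0898 = [0.0225 + 0.0142] / 0.0898 = 0.4090 ⇒ 0.41
N(d₁) = N(0.41) = 0.6591
Δ_put = N(d₁) − 1 = 0.6591 − 1 = -0.3409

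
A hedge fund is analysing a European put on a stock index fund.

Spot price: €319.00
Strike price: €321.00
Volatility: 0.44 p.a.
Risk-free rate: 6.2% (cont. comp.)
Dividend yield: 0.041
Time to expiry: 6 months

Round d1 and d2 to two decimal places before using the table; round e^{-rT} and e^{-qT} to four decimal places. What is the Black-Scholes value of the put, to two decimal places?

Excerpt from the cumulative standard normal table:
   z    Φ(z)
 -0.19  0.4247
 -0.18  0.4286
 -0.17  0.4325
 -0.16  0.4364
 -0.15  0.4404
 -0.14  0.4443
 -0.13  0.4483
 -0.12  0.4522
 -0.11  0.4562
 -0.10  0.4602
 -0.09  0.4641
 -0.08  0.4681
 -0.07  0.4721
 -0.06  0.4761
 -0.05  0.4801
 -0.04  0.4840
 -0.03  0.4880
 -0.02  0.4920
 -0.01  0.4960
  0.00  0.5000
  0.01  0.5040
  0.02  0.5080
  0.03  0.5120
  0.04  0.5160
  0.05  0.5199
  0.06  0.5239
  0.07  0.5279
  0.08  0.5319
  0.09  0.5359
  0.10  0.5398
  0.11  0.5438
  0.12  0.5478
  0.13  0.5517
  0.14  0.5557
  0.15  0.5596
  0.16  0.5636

€37.77

T = 0.5;  σ√T = 0.3111
ln(S/K) + (r − q + σ²/2)T = ln(319/321) + (0.062 − 0.041 + 0.44²/2)·0.5 = -0.0063 + 0.0589 = 0.0526
d₁ = 0.0526 / 0.3111 = 0.1692 → 0.17
d₂ = d₁ − σ√T = 0.1692 − 0.3111 = -0.1419 → -0.14
exp(−qT) = exp(−0.041·0.5) = 0.9797;  exp(−rT) = exp(−0.062·0.5) = 0.9695
N(−d₂) = N(0.14) = 0.5557;  N(−d₁) = N(-0.17) = 0.4325
P = 321·0.9695·0.5557 − 319·0.9797·0.4325 = 172.9391 − 135.1668 = 37.7724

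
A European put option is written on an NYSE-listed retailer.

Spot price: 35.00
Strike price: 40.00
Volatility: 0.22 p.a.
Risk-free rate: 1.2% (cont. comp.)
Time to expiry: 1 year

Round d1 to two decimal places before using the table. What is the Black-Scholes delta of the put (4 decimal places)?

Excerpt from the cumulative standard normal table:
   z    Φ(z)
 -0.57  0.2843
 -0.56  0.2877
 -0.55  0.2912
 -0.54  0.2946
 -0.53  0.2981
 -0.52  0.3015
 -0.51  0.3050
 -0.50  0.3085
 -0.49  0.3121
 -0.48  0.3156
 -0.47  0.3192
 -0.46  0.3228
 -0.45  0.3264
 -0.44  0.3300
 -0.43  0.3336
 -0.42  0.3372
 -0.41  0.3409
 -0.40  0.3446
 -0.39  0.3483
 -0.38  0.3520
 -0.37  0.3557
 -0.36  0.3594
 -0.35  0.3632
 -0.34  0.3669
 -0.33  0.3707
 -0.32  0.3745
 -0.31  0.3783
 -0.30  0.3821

-0.6700

σ√T = 0.22·√1 = 0.2200
d₁ = [ln(35/40) + (0.012 + 0.22²/2)·1] / 0.2200 = [-0.1335 + 0.0362] / 0.2200 = -0.4424 which rounds to -0.44
N(d₁) = N(-0.44) = 0.3300
Δ_put = N(d₁) − 1 = 0.3300 − 1 = -0.6700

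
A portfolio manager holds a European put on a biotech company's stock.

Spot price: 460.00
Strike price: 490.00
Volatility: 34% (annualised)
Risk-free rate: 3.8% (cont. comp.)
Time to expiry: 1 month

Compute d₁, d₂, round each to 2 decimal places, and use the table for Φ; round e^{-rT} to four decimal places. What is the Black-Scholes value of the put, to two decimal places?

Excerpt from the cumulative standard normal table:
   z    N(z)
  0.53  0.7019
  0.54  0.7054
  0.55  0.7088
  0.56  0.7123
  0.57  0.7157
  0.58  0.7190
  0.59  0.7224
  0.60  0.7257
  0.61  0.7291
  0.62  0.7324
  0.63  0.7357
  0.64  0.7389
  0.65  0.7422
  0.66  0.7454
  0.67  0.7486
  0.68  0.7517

36.42

σ√T = 0.34·√0.08333 = 0.0981
d₁ = [ln(460/490) + (0.038 + ½·0.34²)·0.08333] / (σ√T) = (-0.0632 + 0.0080) / 0.0981 = -0.5624 ⇒ -0.56
d₂ = -0.5624 − 0.0981 = -0.6605 ⇒ -0.66
exp(−rT) = exp(−0.038·0.08333) = 0.9968
N(−d₂) = N(0.66) = 0.7454;  N(−d₁) = N(0.56) = 0.7123
P = 490·0.9968·0.7454 − 460·0.7123 = 364.0772 − 327.6580 = 36.4192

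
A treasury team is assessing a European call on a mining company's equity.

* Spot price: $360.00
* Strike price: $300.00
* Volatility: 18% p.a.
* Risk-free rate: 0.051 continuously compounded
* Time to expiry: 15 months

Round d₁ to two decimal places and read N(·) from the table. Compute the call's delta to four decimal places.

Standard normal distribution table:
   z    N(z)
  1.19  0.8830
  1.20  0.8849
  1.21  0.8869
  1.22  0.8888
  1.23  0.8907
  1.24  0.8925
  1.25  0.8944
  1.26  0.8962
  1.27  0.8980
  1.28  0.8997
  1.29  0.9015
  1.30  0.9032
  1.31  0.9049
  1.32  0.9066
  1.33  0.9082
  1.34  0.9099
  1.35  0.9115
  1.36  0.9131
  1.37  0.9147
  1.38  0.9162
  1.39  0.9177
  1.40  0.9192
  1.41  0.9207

T = 1.25;  σ√T = 0.2012
d₁ = [ln(360/300) + (0.051 + 0.18²/2)·1.25] / 0.2012 = [0.1823 + 0.0840] / 0.2012 = 1.3234 → 1.32
N(d₁) = N(1.32) = 0.9066
Δ_call = N(d₁) = 0.9066

0.9066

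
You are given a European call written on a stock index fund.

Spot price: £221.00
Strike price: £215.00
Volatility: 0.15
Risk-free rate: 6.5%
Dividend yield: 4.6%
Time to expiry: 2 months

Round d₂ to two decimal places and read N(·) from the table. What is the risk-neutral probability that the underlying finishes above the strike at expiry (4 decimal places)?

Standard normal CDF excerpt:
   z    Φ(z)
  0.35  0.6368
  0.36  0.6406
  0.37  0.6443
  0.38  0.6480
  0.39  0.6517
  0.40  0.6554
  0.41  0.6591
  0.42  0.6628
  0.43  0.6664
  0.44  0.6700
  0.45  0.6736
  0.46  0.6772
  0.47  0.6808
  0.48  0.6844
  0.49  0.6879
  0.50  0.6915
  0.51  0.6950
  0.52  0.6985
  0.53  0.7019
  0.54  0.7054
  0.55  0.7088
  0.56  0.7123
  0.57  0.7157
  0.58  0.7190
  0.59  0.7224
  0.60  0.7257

σ√T = 0.15 × 0.4082 = 0.0612
ln(S/K) + (r − q + σ²/2)T = ln(221/215) + (0.065 − 0.046 + 0.15²/2)·0.1667 = 0.0275 + 0.0050 = 0.0326
d₁ = 0.0326 / 0.0612 = 0.5318 ⇒ 0.53
d₂ = d₁ − σ√T = 0.5318 − 0.0612 = 0.4706 ⇒ 0.47
Risk-neutral Pr[S_T > K] = N(d₂) = N(0.47) = 0.6808

0.6808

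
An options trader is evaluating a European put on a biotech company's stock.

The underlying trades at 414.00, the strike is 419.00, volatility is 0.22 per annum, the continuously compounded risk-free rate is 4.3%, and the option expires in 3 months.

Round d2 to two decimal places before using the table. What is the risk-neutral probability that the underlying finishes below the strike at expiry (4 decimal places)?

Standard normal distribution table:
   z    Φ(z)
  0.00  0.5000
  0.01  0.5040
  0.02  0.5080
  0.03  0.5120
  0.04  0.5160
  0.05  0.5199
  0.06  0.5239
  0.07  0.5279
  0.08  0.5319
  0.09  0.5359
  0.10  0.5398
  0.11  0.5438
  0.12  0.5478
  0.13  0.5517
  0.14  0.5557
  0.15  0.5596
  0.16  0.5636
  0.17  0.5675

0.5279

σ√T = 0.22 × 0.5000 = 0.1100
d₁ = [ln(414/419) + (0.043 + 0.22²/2)·0.25] / 0.1100 = [-0.0120 + 0.0168] / 0.1100 = 0.0436 which rounds to 0.04
d₂ = d₁ − σ√T = 0.0436 − 0.1100 = -0.0664 which rounds to -0.07
Pr(exercise) under Q = N(−d₂) = N(0.07) = 0.5279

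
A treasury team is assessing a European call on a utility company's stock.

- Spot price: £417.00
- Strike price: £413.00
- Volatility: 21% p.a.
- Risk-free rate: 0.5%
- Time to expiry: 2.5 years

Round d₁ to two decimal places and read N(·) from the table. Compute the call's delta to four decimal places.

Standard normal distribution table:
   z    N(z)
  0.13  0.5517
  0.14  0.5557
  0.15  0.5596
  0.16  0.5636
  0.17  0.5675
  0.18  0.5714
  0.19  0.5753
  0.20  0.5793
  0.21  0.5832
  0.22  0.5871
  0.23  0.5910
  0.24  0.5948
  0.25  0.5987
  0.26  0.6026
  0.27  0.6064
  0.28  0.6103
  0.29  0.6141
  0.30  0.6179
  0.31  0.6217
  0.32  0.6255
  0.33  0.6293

σ√T = 0.21 × 1.5811 = 0.3320
ln(S/K) + (r + σ²/2)T = ln(417/413) + (0.005 + 0.21²/2)·2.5 = 0.0096 + 0.0676 = 0.0773
d₁ = 0.0773 / 0.3320 = 0.2327 ⇒ 0.23
N(d₁) = N(0.23) = 0.5910
Δ_call = N(d₁) = 0.5910

0.5910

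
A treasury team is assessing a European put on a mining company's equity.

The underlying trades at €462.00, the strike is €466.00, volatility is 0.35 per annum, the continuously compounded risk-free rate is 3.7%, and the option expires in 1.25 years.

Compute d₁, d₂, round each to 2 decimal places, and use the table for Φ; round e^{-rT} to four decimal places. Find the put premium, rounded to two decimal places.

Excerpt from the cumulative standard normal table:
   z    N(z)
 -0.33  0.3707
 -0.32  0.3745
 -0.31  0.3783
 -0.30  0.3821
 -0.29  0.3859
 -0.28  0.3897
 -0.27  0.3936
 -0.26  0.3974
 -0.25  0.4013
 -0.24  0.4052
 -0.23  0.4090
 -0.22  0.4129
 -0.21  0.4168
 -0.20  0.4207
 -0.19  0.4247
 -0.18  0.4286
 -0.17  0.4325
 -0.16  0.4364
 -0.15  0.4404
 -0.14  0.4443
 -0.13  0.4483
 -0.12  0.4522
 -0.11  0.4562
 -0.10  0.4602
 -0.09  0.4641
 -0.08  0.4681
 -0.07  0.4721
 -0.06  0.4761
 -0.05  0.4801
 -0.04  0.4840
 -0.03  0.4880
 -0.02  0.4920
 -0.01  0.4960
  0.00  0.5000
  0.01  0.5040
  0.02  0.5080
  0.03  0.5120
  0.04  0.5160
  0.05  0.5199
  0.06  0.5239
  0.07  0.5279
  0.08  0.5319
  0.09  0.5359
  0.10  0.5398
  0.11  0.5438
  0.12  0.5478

€61.89

T = 1.25;  σ√T = 0.3913
d₁ = [ln(462/466) + (0.037 + ½·0.35²)·1.25] / (σ√T) = (-0.0086 + 0.1228) / 0.3913 = 0.2918 ⇒ 0.29
d₂ = 0.2918 − 0.3913 = -0.0995 ⇒ -0.10
exp(−rT) = exp(−0.037·1.25) = 0.9548
N(−d₂) = N(0.10) = 0.5398;  N(−d₁) = N(-0.29) = 0.3859
P = 466·0.9548·0.5398 − 462·0.3859 = 240.1769 − 178.2858 = 61.8911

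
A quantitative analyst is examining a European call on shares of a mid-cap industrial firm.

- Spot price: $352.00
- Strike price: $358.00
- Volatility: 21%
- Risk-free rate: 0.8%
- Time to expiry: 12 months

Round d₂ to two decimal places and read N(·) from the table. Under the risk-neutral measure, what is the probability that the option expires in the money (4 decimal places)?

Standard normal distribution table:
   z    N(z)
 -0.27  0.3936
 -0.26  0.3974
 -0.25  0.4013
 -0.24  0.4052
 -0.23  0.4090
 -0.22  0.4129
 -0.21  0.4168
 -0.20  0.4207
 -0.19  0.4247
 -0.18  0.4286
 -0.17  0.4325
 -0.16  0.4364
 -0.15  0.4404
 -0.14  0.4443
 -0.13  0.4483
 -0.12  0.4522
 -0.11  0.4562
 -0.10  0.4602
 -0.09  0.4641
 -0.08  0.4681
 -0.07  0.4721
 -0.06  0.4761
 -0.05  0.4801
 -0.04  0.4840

σ√T = 0.21·√1 = 0.2100
d₁ = [ln(352/358) + (0.008 + 0.21²/2)·1] / 0.2100 = [-0.0169 + 0.0300] / 0.2100 = 0.0626 ⇒ 0.06
d₂ = d₁ − σ√T = 0.0626 − 0.2100 = -0.1474 ⇒ -0.15
Risk-neutral Pr[S_T > K] = N(d₂) = N(-0.15) = 0.4404

0.4404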